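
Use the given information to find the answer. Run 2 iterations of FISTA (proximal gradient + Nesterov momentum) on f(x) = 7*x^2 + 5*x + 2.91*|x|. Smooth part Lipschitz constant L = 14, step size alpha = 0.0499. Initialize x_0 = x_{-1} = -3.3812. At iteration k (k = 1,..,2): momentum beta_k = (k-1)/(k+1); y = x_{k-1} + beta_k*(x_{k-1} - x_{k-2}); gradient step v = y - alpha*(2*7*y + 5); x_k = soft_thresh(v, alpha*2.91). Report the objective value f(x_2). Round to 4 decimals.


FISTA on f(x) = 7*x^2 + 5*x + 2.91*|x|
L = 14, alpha = 0.0499
Iteration 1: beta = 0.0, y = -3.3812 + 0.0*(-3.3812 + 3.3812) = -3.3812
  grad(y) = -42.3368, v = y - alpha*grad = -1.2686
  prox(v) = soft_thresh(-1.2686, 0.1452) = -1.1234
Iteration 2: beta = 0.3333, y = -1.1234 + 0.3333*(-1.1234 + 3.3812) = -0.3708
  grad(y) = -0.1909, v = y - alpha*grad = -0.3613
  prox(v) = soft_thresh(-0.3613, 0.1452) = -0.216
f(x_2) = 7*(-0.216)^2 + 5*(-0.216) + 2.91*|-0.216| = -0.1248


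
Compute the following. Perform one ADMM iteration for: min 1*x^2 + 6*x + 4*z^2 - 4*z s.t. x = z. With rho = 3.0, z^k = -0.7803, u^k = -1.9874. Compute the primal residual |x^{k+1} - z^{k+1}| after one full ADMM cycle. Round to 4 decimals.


ADMM iteration with rho = 3.0, z^k = -0.7803, u^k = -1.9874
Step 1: x-update.
Minimize 1*x^2 + 6*x + (3.0/2)*(x + 0.7803 - 1.9874)^2
FOC: (2*1 + 3.0)*x = -6 + 3.0*(-0.7803 + 1.9874)
x^{k+1} = -0.4757
Step 2: z-update.
Minimize 4*z^2 - 4*z + (3.0/2)*(-0.4757 - z - 1.9874)^2
FOC: (2*4 + 3.0)*z = 4 + 3.0*(-0.4757 - 1.9874)
z^{k+1} = -0.3081
Step 3: u-update.
u^{k+1} = -1.9874 - 0.4757 + 0.3081 = -2.155
Step 4: Primal residual = |-0.4757 + 0.3081| = 0.1676


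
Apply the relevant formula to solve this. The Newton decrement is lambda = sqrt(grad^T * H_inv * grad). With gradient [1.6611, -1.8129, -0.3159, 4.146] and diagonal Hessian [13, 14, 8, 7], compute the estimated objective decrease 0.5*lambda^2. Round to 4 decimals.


Step 1: H is diagonal, so H^(-1) * g = [0.1278, -0.1295, -0.0395, 0.5923].
Step 2: g^T H^(-1) g = sum_i g_i^2 / H_ii
  = (1.6611)^2/13 + (-1.8129)^2/14 + (-0.3159)^2/8 + (4.146)^2/7
  = 0.2123 + 0.2348 + 0.0125 + 2.4556 = 2.9151
Step 3: Objective decrease = 0.5 * g^T H^(-1) g = 1.4575


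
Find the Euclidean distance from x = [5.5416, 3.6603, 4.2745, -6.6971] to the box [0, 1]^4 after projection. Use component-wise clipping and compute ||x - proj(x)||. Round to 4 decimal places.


Project each component onto [0, 1].
clip(5.5416) = 1.0, clip(3.6603) = 1.0, clip(4.2745) = 1.0, clip(-6.6971) = 0.0
Projection = [1.0, 1.0, 1.0, 0.0]
Squared diffs: [20.6261, 7.0772, 10.7224, 44.8511]
Distance = sqrt(83.2768) = 9.1256


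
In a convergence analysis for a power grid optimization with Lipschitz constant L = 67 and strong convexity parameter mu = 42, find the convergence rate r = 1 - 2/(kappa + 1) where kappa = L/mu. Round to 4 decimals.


Step 1: Compute the condition number.
kappa = L/mu = 67/42 = 1.5952
Step 2: Compute the convergence rate.
r = 1 - 2/(kappa + 1) = 1 - 2*mu/(L + mu) = (L - mu)/(L + mu) = 25/109 = 0.2294


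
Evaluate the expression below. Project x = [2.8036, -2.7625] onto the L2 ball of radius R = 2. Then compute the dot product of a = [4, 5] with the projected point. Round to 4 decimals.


Step 1: Compute ||x|| (intermediates to 6 decimals).
||x|| = sqrt(2.8036^2 + (-2.7625)^2) = 3.935934
Step 2: Project.
Since ||x|| > R, scale = R/||x|| = 2/3.935934 = 0.508139, proj(x) = scale * x
proj(x) = [1.424619, -1.403734]
Step 3: Dot product.
a^T * proj(x) = 4*1.424619 + 5*(-1.403734) = -1.3202


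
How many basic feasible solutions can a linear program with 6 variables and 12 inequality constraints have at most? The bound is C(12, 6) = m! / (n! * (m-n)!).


Each vertex corresponds to some choice of n active constraints out of m, so the number of vertices is at most C(m, n) = m! / (n!(m-n)!).
m = 12, n = 6
Numerator: 12 * 11 * 10 * 9 * 8 * 7
Denominator: 6! = 720
C(12, 6) = 924


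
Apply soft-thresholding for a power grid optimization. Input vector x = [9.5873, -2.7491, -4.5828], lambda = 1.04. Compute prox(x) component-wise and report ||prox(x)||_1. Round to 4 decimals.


Soft-thresholding with lambda = 1.04:
prox(9.5873) = sign(9.5873)*max(|9.5873| - 1.04, 0) = 8.5473
prox(-2.7491) = sign(-2.7491)*max(|-2.7491| - 1.04, 0) = -1.7091
prox(-4.5828) = sign(-4.5828)*max(|-4.5828| - 1.04, 0) = -3.5428
prox(x) = [8.5473, -1.7091, -3.5428]
||prox(x)||_1 = 8.5473 + 1.7091 + 3.5428 = 13.7992


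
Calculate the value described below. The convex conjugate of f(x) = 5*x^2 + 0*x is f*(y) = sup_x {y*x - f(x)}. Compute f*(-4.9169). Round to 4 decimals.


f*(y) = sup_x {y*x - a*x^2 - b*x} = sup_x {(y-b)*x - a*x^2}
FOC: (y - b) - 2a*x = 0 => x* = (y - b)/(2a)
x* = (-4.9169 - 0)/(2*5) = -0.4917
f*(-4.9169) = (y-b)^2/(4a) = (-4.9169 - 0)^2/(4*5)
= 24.1759/20 = 1.2088


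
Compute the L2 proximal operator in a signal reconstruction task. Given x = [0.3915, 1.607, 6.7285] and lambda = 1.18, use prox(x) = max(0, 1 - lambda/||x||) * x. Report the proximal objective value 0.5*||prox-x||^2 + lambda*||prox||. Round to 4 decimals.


Step 1: Compute ||x||.
||x|| = 6.9288
Step 2: Compute scaling factor.
scale = max(0, 1 - 1.18/6.9288) = 0.8297
Step 3: prox(x) = [0.3248, 1.3333, 5.5826]
||prox(x)|| = 5.7488
Step 4: Proximal objective.
0.5*||prox-x||^2 = 0.6962
lambda*||prox|| = 6.7836
Total = 7.4798


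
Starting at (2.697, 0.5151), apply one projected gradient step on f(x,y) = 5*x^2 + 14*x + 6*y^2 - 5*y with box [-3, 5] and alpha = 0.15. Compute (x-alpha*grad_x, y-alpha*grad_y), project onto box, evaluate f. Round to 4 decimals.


Step 1: Compute gradient at (2.697, 0.5151).
grad_x = 2*5*2.697 + 14 = 40.97
grad_y = 2*6*0.5151 - 5 = 1.1812
Step 2: Gradient step.
x_raw = 2.697 - 0.15*40.97 = -3.4485
y_raw = 0.5151 - 0.15*1.1812 = 0.3379
Step 3: Project onto [-3, 5].
x_proj = clip(-3.4485) = -3.0
y_proj = clip(0.3379) = 0.3379
Step 4: Evaluate f.
f(-3.0, 0.3379) = 1.9955


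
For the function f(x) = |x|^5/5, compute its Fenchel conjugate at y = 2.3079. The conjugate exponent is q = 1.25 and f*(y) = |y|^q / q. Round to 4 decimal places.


The conjugate exponent q satisfies 1/p + 1/q = 1.
p = 5, so q = 5/(5 - 1) = 1.25
|y|^q = 2.3079^1.25 = 2.8446
f*(2.3079) = 2.8446 / 1.25 = 2.2757


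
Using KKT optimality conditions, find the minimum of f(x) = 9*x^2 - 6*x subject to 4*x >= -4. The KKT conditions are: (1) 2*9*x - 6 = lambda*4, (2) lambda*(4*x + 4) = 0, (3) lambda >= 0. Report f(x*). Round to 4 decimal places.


Step 1: Try lambda = 0 (constraint inactive).
Stationarity: 2*9*x - 6 = 0
x* = 6/(2*9) = 1/3 = 0.3333 (rounded; the exact value 1/3 is used below)
Check constraint: 4*0.3333 = 1.3332 >= -4 -- satisfied.
Step 2: Compute optimal value.
f(x*) = 9*(1/3)^2 - 6*(1/3) = -1.0


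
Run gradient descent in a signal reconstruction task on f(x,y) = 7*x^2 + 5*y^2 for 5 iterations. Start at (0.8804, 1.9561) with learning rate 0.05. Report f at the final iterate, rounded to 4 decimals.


Gradient descent on f(x,y) = 7*x^2 + 5*y^2.
Starting point: (0.8804, 1.9561), alpha = 0.05
Step 1: grad_x = 2*7*0.8804 = 12.3256, grad_y = 2*5*1.9561 = 19.561
  x_1 = 0.8804 - 0.05*12.3256 = 0.2641
  y_1 = 1.9561 - 0.05*19.561 = 0.9781
Step 2: grad_x = 2*7*0.2641 = 3.6977, grad_y = 2*5*0.9781 = 9.7805
  x_2 = 0.2641 - 0.05*3.6977 = 0.0792
  y_2 = 0.9781 - 0.05*9.7805 = 0.489
Step 3: grad_x = 2*7*0.0792 = 1.1093, grad_y = 2*5*0.489 = 4.8903
  x_3 = 0.0792 - 0.05*1.1093 = 0.0238
  y_3 = 0.489 - 0.05*4.8903 = 0.2445
Step 4: grad_x = 2*7*0.0238 = 0.3328, grad_y = 2*5*0.2445 = 2.4451
  x_4 = 0.0238 - 0.05*0.3328 = 0.0071
  y_4 = 0.2445 - 0.05*2.4451 = 0.1223
Step 5: grad_x = 2*7*0.0071 = 0.0998, grad_y = 2*5*0.1223 = 1.2226
  x_5 = 0.0071 - 0.05*0.0998 = 0.0021
  y_5 = 0.1223 - 0.05*1.2226 = 0.0611
f(0.0021, 0.0611) = 7*0.0021^2 + 5*0.0611^2 = 0.0187


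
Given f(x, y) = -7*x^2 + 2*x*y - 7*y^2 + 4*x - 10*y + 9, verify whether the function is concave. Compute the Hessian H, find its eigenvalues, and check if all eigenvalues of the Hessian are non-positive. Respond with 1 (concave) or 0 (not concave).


The Hessian of f(x,y) = -7*x^2 + 2*x*y - 7*y^2 + 4*x - 10*y + 9 is:
H = [[-14, 2], [2, -14]]
Trace = -14 - 14 = -28
Determinant = -14*-14 - (2)^2 = 192
Discriminant = (-28)^2 - 4*192 = 16.0
Eigenvalues: lambda_1 = -16.0, lambda_2 = -12.0
The function is concave.

1


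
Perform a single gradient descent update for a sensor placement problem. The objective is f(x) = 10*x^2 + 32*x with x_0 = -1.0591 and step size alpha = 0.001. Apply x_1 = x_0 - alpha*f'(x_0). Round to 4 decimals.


We compute the gradient at x_0 and apply the update.
f'(x) = 20*x + 32
f'(-1.0591) = 20*-1.0591 + 32 = 10.818
x_1 = -1.0591 - 0.001*10.818 = -1.0699


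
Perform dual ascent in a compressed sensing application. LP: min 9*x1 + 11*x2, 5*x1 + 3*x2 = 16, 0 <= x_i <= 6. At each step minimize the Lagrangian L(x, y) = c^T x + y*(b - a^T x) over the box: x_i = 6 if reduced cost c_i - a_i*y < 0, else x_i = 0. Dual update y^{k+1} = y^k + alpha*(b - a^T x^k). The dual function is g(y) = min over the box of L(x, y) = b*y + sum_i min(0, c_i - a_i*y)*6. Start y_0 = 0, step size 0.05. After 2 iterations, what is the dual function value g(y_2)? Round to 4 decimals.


Dual ascent for LP: min 9*x1 + 11*x2, 5*x1 + 3*x2 = 16, 0 <= x_i <= 6
Step 1: y^k = 0.0, reduced costs: (9.0, 11.0)
  x^k = (0.0, 0.0), subgradient = b - a^T x = 16.0
  y^{k+1} = 0.0 + 0.05*16.0 = 0.8
Step 2: y^k = 0.8, reduced costs: (5.0, 8.6)
  x^k = (0.0, 0.0), subgradient = b - a^T x = 16.0
  y^{k+1} = 0.8 + 0.05*16.0 = 1.6
Dual objective at y_2 = 1.6: reduced costs (1.0, 6.2), box minimizer x = (0.0, 0.0)
g(y_2) = b*y + (c1 - a1*y)*x1 + (c2 - a2*y)*x2 = 16*1.6 + 1.0*0.0 + 6.2*0.0 = 25.6 + 0.0 + 0.0 = 25.6


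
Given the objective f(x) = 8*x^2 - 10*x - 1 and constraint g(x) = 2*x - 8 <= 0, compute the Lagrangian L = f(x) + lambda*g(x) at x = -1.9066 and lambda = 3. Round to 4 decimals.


Step 1: Evaluate f(x).
f(-1.9066) = 8*(-1.9066)^2 - 10*(-1.9066) - 1 = 47.147
Step 2: Evaluate g(x).
g(-1.9066) = 2*-1.9066 - 8 = -11.8132
Step 3: Compute Lagrangian.
L = 47.147 + 3*-11.8132 = 11.7074


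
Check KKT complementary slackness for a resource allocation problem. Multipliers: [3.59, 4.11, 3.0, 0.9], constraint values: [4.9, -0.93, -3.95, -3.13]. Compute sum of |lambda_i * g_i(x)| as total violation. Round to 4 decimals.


KKT complementary slackness check:
lambda_1 * g_1 = 3.59 * 4.9 = 17.591
lambda_2 * g_2 = 4.11 * -0.93 = -3.8223
lambda_3 * g_3 = 3.0 * -3.95 = -11.85
lambda_4 * g_4 = 0.9 * -3.13 = -2.817
Total violation = 17.591 + 3.8223 + 11.85 + 2.817 = 36.0803


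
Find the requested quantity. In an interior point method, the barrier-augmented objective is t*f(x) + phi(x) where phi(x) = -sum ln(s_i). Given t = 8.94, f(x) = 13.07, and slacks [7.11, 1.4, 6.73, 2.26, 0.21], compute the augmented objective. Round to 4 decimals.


Step 1: Compute log-barrier.
ln values: [1.9615, 0.3365, 1.9066, 0.8154, -1.5606]
phi = -(1.9615 + 0.3365 + 1.9066 + 0.8154 - 1.5606) = -3.4593
Step 2: Compute augmented objective.
t*f(x) = 8.94*13.07 = 116.8458
Total = 116.8458 - 3.4593 = 113.3865


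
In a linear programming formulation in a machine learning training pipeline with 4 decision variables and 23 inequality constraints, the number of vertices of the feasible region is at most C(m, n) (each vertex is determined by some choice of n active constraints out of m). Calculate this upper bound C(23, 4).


Each vertex corresponds to some choice of n active constraints out of m, so the number of vertices is at most C(m, n) = m! / (n!(m-n)!).
m = 23, n = 4
Numerator: 23 * 22 * 21 * 20
Denominator: 4! = 24
C(23, 4) = 8855


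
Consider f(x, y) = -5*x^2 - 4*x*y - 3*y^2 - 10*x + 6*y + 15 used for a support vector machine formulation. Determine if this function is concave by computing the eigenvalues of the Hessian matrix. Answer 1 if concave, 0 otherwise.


The Hessian of f(x,y) = -5*x^2 - 4*x*y - 3*y^2 - 10*x + 6*y + 15 is:
H = [[-10, -4], [-4, -6]]
Trace = -10 - 6 = -16
Determinant = -10*-6 - (-4)^2 = 44
Discriminant = (-16)^2 - 4*44 = 80.0
Eigenvalues: lambda_1 = -12.4721, lambda_2 = -3.5279
The function is concave.

1


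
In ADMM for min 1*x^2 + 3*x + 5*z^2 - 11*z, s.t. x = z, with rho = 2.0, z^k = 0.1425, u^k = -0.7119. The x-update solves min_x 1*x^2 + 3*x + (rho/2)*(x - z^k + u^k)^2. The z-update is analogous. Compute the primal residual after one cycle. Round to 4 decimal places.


ADMM iteration with rho = 2.0, z^k = 0.1425, u^k = -0.7119
Step 1: x-update.
Minimize 1*x^2 + 3*x + (2.0/2)*(x - 0.1425 - 0.7119)^2
FOC: (2*1 + 2.0)*x = -3 + 2.0*(0.1425 + 0.7119)
x^{k+1} = -0.3228
Step 2: z-update.
Minimize 5*z^2 - 11*z + (2.0/2)*(-0.3228 - z - 0.7119)^2
FOC: (2*5 + 2.0)*z = 11 + 2.0*(-0.3228 - 0.7119)
z^{k+1} = 0.7442
Step 3: u-update.
u^{k+1} = -0.7119 - 0.3228 - 0.7442 = -1.7789
Step 4: Primal residual = |-0.3228 - 0.7442| = 1.067


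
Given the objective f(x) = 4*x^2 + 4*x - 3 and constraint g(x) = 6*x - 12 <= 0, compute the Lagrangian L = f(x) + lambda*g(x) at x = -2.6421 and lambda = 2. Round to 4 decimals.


Step 1: Evaluate f(x).
f(-2.6421) = 4*(-2.6421)^2 + 4*(-2.6421) - 3 = 14.3544
Step 2: Evaluate g(x).
g(-2.6421) = 6*-2.6421 - 12 = -27.8526
Step 3: Compute Lagrangian.
L = 14.3544 + 2*-27.8526 = -41.3508


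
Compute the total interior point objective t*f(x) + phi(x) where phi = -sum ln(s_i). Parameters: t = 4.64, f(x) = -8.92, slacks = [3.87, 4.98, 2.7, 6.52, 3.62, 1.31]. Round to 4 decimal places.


Step 1: Compute log-barrier.
ln values: [1.3533, 1.6054, 0.9933, 1.8749, 1.2865, 0.27]
phi = -(1.3533 + 1.6054 + 0.9933 + 1.8749 + 1.2865 + 0.27) = -7.3833
Step 2: Compute augmented objective.
t*f(x) = 4.64*-8.92 = -41.3888
Total = -41.3888 - 7.3833 = -48.7721


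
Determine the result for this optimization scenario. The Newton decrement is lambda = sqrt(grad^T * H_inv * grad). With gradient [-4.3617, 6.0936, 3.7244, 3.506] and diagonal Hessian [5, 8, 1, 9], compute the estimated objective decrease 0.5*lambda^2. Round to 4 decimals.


Step 1: H is diagonal, so H^(-1) * g = [-0.8723, 0.7617, 3.7244, 0.3896].
Step 2: g^T H^(-1) g = sum_i g_i^2 / H_ii
  = (-4.3617)^2/5 + (6.0936)^2/8 + (3.7244)^2/1 + (3.506)^2/9
  = 3.8049 + 4.6415 + 13.8712 + 1.3658 = 23.6833
Step 3: Objective decrease = 0.5 * g^T H^(-1) g = 11.8417


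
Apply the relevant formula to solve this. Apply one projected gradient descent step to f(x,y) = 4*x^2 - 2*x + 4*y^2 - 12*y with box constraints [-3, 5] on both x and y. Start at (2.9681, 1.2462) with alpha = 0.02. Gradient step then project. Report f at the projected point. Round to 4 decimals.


Step 1: Compute gradient at (2.9681, 1.2462).
grad_x = 2*4*2.9681 - 2 = 21.7448
grad_y = 2*4*1.2462 - 12 = -2.0304
Step 2: Gradient step.
x_raw = 2.9681 - 0.02*21.7448 = 2.5332
y_raw = 1.2462 - 0.02*-2.0304 = 1.2868
Step 3: Project onto [-3, 5].
x_proj = clip(2.5332) = 2.5332
y_proj = clip(1.2868) = 1.2868
Step 4: Evaluate f.
f(2.5332, 1.2868) = 11.7839


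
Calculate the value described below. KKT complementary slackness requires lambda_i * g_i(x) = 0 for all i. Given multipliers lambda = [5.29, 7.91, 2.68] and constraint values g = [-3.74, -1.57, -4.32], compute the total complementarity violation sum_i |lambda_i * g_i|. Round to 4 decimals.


KKT complementary slackness check:
lambda_1 * g_1 = 5.29 * -3.74 = -19.7846
lambda_2 * g_2 = 7.91 * -1.57 = -12.4187
lambda_3 * g_3 = 2.68 * -4.32 = -11.5776
Total violation = 19.7846 + 12.4187 + 11.5776 = 43.7809


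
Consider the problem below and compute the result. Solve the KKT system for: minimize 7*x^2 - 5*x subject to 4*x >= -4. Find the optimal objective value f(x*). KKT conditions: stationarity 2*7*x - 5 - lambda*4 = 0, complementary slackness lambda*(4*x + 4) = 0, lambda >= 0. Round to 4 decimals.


Step 1: Try lambda = 0 (constraint inactive).
Stationarity: 2*7*x - 5 = 0
x* = 5/(2*7) = 5/14 = 0.3571 (rounded; the exact value 5/14 is used below)
Check constraint: 4*0.3571 = 1.4284 >= -4 -- satisfied.
Step 2: Compute optimal value.
f(x*) = 7*(5/14)^2 - 5*(5/14) = -0.8929


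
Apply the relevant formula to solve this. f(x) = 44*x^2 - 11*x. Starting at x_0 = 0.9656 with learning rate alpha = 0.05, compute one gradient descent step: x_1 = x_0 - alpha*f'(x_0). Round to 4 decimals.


We compute the gradient at x_0 and apply the update.
f'(x) = 88*x - 11
f'(0.9656) = 88*0.9656 - 11 = 73.9728
x_1 = 0.9656 - 0.05*73.9728 = -2.733


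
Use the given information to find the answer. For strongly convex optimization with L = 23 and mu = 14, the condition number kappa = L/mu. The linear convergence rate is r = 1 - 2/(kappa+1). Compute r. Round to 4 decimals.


Step 1: Compute the condition number.
kappa = L/mu = 23/14 = 1.6429
Step 2: Compute the convergence rate.
r = 1 - 2/(kappa + 1) = 1 - 2*mu/(L + mu) = (L - mu)/(L + mu) = 9/37 = 0.2432


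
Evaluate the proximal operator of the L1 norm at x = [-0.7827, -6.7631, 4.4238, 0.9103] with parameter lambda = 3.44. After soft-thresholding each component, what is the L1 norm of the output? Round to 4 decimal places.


Soft-thresholding with lambda = 3.44:
prox(-0.7827) = sign(-0.7827)*max(|-0.7827| - 3.44, 0) = 0.0
prox(-6.7631) = sign(-6.7631)*max(|-6.7631| - 3.44, 0) = -3.3231
prox(4.4238) = sign(4.4238)*max(|4.4238| - 3.44, 0) = 0.9838
prox(0.9103) = sign(0.9103)*max(|0.9103| - 3.44, 0) = 0.0
prox(x) = [0.0, -3.3231, 0.9838, 0.0]
||prox(x)||_1 = 0.0 + 3.3231 + 0.9838 + 0.0 = 4.3069


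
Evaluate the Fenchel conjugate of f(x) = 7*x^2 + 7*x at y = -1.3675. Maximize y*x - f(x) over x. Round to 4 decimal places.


f*(y) = sup_x {y*x - a*x^2 - b*x} = sup_x {(y-b)*x - a*x^2}
FOC: (y - b) - 2a*x = 0 => x* = (y - b)/(2a)
x* = (-1.3675 - 7)/(2*7) = -0.5977
f*(-1.3675) = (y-b)^2/(4a) = (-1.3675 - 7)^2/(4*7)
= 70.0151/28 = 2.5005


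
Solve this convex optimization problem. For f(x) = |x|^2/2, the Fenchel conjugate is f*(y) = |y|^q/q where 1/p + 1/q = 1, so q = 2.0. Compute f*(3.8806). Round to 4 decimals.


The conjugate exponent q satisfies 1/p + 1/q = 1.
p = 2, so q = 2/(2 - 1) = 2.0
|y|^q = 3.8806^2.0 = 15.0591
f*(3.8806) = 15.0591 / 2.0 = 7.5295


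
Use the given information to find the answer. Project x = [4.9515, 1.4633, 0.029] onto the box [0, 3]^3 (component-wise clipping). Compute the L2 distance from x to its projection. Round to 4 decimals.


Project each component onto [0, 3].
clip(4.9515) = 3.0, clip(1.4633) = 1.4633, clip(0.029) = 0.029
Projection = [3.0, 1.4633, 0.029]
Squared diffs: [3.8084, 0.0, 0.0]
Distance = sqrt(3.8084) = 1.9515


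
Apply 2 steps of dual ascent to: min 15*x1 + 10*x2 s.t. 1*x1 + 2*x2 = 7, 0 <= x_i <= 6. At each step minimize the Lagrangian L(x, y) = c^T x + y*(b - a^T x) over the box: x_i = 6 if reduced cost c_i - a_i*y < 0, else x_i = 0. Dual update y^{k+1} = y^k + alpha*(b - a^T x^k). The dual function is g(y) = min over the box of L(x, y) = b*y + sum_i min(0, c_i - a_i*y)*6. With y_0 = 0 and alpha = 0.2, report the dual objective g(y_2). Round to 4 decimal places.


Dual ascent for LP: min 15*x1 + 10*x2, 1*x1 + 2*x2 = 7, 0 <= x_i <= 6
Step 1: y^k = 0.0, reduced costs: (15.0, 10.0)
  x^k = (0.0, 0.0), subgradient = b - a^T x = 7.0
  y^{k+1} = 0.0 + 0.2*7.0 = 1.4
Step 2: y^k = 1.4, reduced costs: (13.6, 7.2)
  x^k = (0.0, 0.0), subgradient = b - a^T x = 7.0
  y^{k+1} = 1.4 + 0.2*7.0 = 2.8
Dual objective at y_2 = 2.8: reduced costs (12.2, 4.4), box minimizer x = (0.0, 0.0)
g(y_2) = b*y + (c1 - a1*y)*x1 + (c2 - a2*y)*x2 = 7*2.8 + 12.2*0.0 + 4.4*0.0 = 19.6 + 0.0 + 0.0 = 19.6


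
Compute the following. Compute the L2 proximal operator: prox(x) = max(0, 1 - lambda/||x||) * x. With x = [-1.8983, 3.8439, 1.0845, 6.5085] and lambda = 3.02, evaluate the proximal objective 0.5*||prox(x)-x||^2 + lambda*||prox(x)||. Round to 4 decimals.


Step 1: Compute ||x||.
||x|| = 7.8687
Step 2: Compute scaling factor.
scale = max(0, 1 - 3.02/7.8687) = 0.6162
Step 3: prox(x) = [-1.1697, 2.3686, 0.6683, 4.0105]
||prox(x)|| = 4.8487
Step 4: Proximal objective.
0.5*||prox-x||^2 = 4.5602
lambda*||prox|| = 14.6431
Total = 19.2032


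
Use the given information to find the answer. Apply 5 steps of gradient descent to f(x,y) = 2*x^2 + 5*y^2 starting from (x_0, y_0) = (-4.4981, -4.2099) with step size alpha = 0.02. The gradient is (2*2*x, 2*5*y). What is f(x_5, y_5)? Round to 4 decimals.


Gradient descent on f(x,y) = 2*x^2 + 5*y^2.
Starting point: (-4.4981, -4.2099), alpha = 0.02
Step 1: grad_x = 2*2*-4.4981 = -17.9924, grad_y = 2*5*-4.2099 = -42.099
  x_1 = -4.4981 - 0.02*-17.9924 = -4.1383
  y_1 = -4.2099 - 0.02*-42.099 = -3.3679
Step 2: grad_x = 2*2*-4.1383 = -16.553, grad_y = 2*5*-3.3679 = -33.6792
  x_2 = -4.1383 - 0.02*-16.553 = -3.8072
  y_2 = -3.3679 - 0.02*-33.6792 = -2.6943
Step 3: grad_x = 2*2*-3.8072 = -15.2288, grad_y = 2*5*-2.6943 = -26.9434
  x_3 = -3.8072 - 0.02*-15.2288 = -3.5026
  y_3 = -2.6943 - 0.02*-26.9434 = -2.1555
Step 4: grad_x = 2*2*-3.5026 = -14.0105, grad_y = 2*5*-2.1555 = -21.5547
  x_4 = -3.5026 - 0.02*-14.0105 = -3.2224
  y_4 = -2.1555 - 0.02*-21.5547 = -1.7244
Step 5: grad_x = 2*2*-3.2224 = -12.8896, grad_y = 2*5*-1.7244 = -17.2438
  x_5 = -3.2224 - 0.02*-12.8896 = -2.9646
  y_5 = -1.7244 - 0.02*-17.2438 = -1.3795
f(-2.9646, -1.3795) = 2*(-2.9646)^2 + 5*(-1.3795)^2 = 27.093


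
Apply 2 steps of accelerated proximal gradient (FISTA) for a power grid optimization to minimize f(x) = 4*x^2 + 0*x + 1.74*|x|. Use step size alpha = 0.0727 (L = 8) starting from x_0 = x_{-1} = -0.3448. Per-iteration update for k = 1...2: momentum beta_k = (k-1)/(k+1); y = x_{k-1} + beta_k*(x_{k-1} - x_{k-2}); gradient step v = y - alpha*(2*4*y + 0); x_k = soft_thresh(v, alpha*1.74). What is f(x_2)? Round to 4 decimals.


FISTA on f(x) = 4*x^2 + 0*x + 1.74*|x|
L = 8, alpha = 0.0727
Iteration 1: beta = 0.0, y = -0.3448 + 0.0*(-0.3448 + 0.3448) = -0.3448
  grad(y) = -2.7584, v = y - alpha*grad = -0.1443
  prox(v) = soft_thresh(-0.1443, 0.1265) = -0.0178
Iteration 2: beta = 0.3333, y = -0.0178 + 0.3333*(-0.0178 + 0.3448) = 0.0912
  grad(y) = 0.73, v = y - alpha*grad = 0.0382
  prox(v) = soft_thresh(0.0382, 0.1265) = 0.0
f(x_2) = 4*0.0^2 + 0*0.0 + 1.74*|0.0| = 0.0


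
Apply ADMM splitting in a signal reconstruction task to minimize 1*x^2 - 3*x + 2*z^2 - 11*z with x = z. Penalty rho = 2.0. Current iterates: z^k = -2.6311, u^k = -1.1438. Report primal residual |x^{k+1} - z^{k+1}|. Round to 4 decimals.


ADMM iteration with rho = 2.0, z^k = -2.6311, u^k = -1.1438
Step 1: x-update.
Minimize 1*x^2 - 3*x + (2.0/2)*(x + 2.6311 - 1.1438)^2
FOC: (2*1 + 2.0)*x = 3 + 2.0*(-2.6311 + 1.1438)
x^{k+1} = 0.0064
Step 2: z-update.
Minimize 2*z^2 - 11*z + (2.0/2)*(0.0064 - z - 1.1438)^2
FOC: (2*2 + 2.0)*z = 11 + 2.0*(0.0064 - 1.1438)
z^{k+1} = 1.4542
Step 3: u-update.
u^{k+1} = -1.1438 + 0.0064 - 1.4542 = -2.5916
Step 4: Primal residual = |0.0064 - 1.4542| = 1.4478


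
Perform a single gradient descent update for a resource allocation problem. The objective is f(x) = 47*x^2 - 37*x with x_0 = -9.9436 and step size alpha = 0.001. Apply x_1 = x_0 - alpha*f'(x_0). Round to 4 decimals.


We compute the gradient at x_0 and apply the update.
f'(x) = 94*x - 37
f'(-9.9436) = 94*-9.9436 - 37 = -971.6984
x_1 = -9.9436 - 0.001*-971.6984 = -8.9719


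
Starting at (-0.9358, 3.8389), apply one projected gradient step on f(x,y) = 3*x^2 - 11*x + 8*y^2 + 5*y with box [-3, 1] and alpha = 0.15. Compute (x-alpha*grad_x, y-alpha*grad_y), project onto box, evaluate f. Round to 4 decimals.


Step 1: Compute gradient at (-0.9358, 3.8389).
grad_x = 2*3*-0.9358 - 11 = -16.6148
grad_y = 2*8*3.8389 + 5 = 66.4224
Step 2: Gradient step.
x_raw = -0.9358 - 0.15*-16.6148 = 1.5564
y_raw = 3.8389 - 0.15*66.4224 = -6.1245
Step 3: Project onto [-3, 1].
x_proj = clip(1.5564) = 1.0
y_proj = clip(-6.1245) = -3.0
Step 4: Evaluate f.
f(1.0, -3.0) = 49.0


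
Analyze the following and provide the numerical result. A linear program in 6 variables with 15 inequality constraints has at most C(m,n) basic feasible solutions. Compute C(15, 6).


Each vertex corresponds to some choice of n active constraints out of m, so the number of vertices is at most C(m, n) = m! / (n!(m-n)!).
m = 15, n = 6
Numerator: 15 * 14 * 13 * 12 * 11 * 10
Denominator: 6! = 720
C(15, 6) = 5005


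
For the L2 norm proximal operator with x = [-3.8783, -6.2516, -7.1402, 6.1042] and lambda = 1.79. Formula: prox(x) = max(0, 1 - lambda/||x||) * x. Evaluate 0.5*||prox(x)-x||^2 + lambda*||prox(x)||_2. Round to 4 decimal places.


Step 1: Compute ||x||.
||x|| = 11.9318
Step 2: Compute scaling factor.
scale = max(0, 1 - 1.79/11.9318) = 0.85
Step 3: prox(x) = [-3.2965, -5.3137, -6.069, 5.1885]
||prox(x)|| = 10.1418
Step 4: Proximal objective.
0.5*||prox-x||^2 = 1.6021
lambda*||prox|| = 18.1538
Total = 19.7558


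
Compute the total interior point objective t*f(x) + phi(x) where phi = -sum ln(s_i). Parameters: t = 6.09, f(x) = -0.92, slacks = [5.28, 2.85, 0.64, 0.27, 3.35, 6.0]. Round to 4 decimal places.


Step 1: Compute log-barrier.
ln values: [1.6639, 1.0473, -0.4463, -1.3093, 1.209, 1.7918]
phi = -(1.6639 + 1.0473 - 0.4463 - 1.3093 + 1.209 + 1.7918) = -3.9563
Step 2: Compute augmented objective.
t*f(x) = 6.09*-0.92 = -5.6028
Total = -5.6028 - 3.9563 = -9.5591


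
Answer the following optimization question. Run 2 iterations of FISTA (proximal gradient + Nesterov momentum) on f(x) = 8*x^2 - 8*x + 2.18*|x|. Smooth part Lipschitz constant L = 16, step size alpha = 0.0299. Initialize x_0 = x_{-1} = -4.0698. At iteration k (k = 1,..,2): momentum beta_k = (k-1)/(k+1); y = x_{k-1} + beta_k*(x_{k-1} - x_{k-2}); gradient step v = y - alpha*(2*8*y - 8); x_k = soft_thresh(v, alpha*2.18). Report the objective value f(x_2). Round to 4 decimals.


FISTA on f(x) = 8*x^2 - 8*x + 2.18*|x|
L = 16, alpha = 0.0299
Iteration 1: beta = 0.0, y = -4.0698 + 0.0*(-4.0698 + 4.0698) = -4.0698
  grad(y) = -73.1168, v = y - alpha*grad = -1.8836
  prox(v) = soft_thresh(-1.8836, 0.0652) = -1.8184
Iteration 2: beta = 0.3333, y = -1.8184 + 0.3333*(-1.8184 + 4.0698) = -1.068
  grad(y) = -25.0875, v = y - alpha*grad = -0.3179
  prox(v) = soft_thresh(-0.3179, 0.0652) = -0.2527
f(x_2) = 8*(-0.2527)^2 - 8*(-0.2527) + 2.18*|-0.2527| = 3.0829


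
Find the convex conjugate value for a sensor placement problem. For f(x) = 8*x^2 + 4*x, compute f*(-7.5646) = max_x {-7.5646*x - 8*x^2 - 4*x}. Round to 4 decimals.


f*(y) = sup_x {y*x - a*x^2 - b*x} = sup_x {(y-b)*x - a*x^2}
FOC: (y - b) - 2a*x = 0 => x* = (y - b)/(2a)
x* = (-7.5646 - 4)/(2*8) = -0.7228
f*(-7.5646) = (y-b)^2/(4a) = (-7.5646 - 4)^2/(4*8)
= 133.74/32 = 4.1794


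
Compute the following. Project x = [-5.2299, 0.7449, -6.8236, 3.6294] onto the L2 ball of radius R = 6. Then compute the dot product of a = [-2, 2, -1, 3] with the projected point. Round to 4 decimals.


Step 1: Compute ||x|| (intermediates to 6 decimals).
||x|| = sqrt((-5.2299)^2 + 0.7449^2 + (-6.8236)^2 + 3.6294^2) = 9.361666
Step 2: Project.
Since ||x|| > R, scale = R/||x|| = 6/9.361666 = 0.640912, proj(x) = scale * x
proj(x) = [-3.351906, 0.477415, -4.373327, 2.326126]
Step 3: Dot product.
a^T * proj(x) = -2*(-3.351906) + 2*0.477415 - 1*(-4.373327) + 3*2.326126 = 19.0103


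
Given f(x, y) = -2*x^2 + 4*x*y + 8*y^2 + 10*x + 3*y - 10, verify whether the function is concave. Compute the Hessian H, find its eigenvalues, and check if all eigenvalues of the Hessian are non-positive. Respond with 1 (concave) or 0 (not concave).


The Hessian of f(x,y) = -2*x^2 + 4*x*y + 8*y^2 + 10*x + 3*y - 10 is:
H = [[-4, 4], [4, 16]]
Trace = -4 + 16 = 12
Determinant = -4*16 - (4)^2 = -80
Discriminant = (12)^2 - 4*-80 = 464.0
Eigenvalues: lambda_1 = -4.7703, lambda_2 = 16.7703
The function is not concave.

0


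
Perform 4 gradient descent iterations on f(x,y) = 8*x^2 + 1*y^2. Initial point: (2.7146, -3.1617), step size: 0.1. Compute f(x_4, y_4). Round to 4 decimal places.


Gradient descent on f(x,y) = 8*x^2 + 1*y^2.
Starting point: (2.7146, -3.1617), alpha = 0.1
Step 1: grad_x = 2*8*2.7146 = 43.4336, grad_y = 2*1*-3.1617 = -6.3234
  x_1 = 2.7146 - 0.1*43.4336 = -1.6288
  y_1 = -3.1617 - 0.1*-6.3234 = -2.5294
Step 2: grad_x = 2*8*-1.6288 = -26.0602, grad_y = 2*1*-2.5294 = -5.0587
  x_2 = -1.6288 - 0.1*-26.0602 = 0.9773
  y_2 = -2.5294 - 0.1*-5.0587 = -2.0235
Step 3: grad_x = 2*8*0.9773 = 15.6361, grad_y = 2*1*-2.0235 = -4.047
  x_3 = 0.9773 - 0.1*15.6361 = -0.5864
  y_3 = -2.0235 - 0.1*-4.047 = -1.6188
Step 4: grad_x = 2*8*-0.5864 = -9.3817, grad_y = 2*1*-1.6188 = -3.2376
  x_4 = -0.5864 - 0.1*-9.3817 = 0.3518
  y_4 = -1.6188 - 0.1*-3.2376 = -1.295
f(0.3518, -1.295) = 8*0.3518^2 + 1*(-1.295)^2 = 2.6673


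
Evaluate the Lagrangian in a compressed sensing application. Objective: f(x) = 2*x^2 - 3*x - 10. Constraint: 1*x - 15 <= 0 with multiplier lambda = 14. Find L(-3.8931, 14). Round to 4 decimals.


Step 1: Evaluate f(x).
f(-3.8931) = 2*(-3.8931)^2 - 3*(-3.8931) - 10 = 31.9918
Step 2: Evaluate g(x).
g(-3.8931) = 1*-3.8931 - 15 = -18.8931
Step 3: Compute Lagrangian.
L = 31.9918 + 14*-18.8931 = -232.5116


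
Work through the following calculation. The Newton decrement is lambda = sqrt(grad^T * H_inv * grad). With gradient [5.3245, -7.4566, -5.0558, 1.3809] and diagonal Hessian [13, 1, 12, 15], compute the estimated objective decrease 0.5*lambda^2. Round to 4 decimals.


Step 1: H is diagonal, so H^(-1) * g = [0.4096, -7.4566, -0.4213, 0.0921].
Step 2: g^T H^(-1) g = sum_i g_i^2 / H_ii
  = (5.3245)^2/13 + (-7.4566)^2/1 + (-5.0558)^2/12 + (1.3809)^2/15
  = 2.1808 + 55.6009 + 2.1301 + 0.1271 = 60.0389
Step 3: Objective decrease = 0.5 * g^T H^(-1) g = 30.0194


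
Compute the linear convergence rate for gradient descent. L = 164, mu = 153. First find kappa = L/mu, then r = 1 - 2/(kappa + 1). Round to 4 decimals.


Step 1: Compute the condition number.
kappa = L/mu = 164/153 = 1.0719
Step 2: Compute the convergence rate.
r = 1 - 2/(kappa + 1) = 1 - 2*mu/(L + mu) = (L - mu)/(L + mu) = 11/317 = 0.0347


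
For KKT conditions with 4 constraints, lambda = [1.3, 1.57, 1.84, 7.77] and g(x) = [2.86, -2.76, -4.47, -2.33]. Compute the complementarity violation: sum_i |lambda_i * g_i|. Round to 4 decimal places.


KKT complementary slackness check:
lambda_1 * g_1 = 1.3 * 2.86 = 3.718
lambda_2 * g_2 = 1.57 * -2.76 = -4.3332
lambda_3 * g_3 = 1.84 * -4.47 = -8.2248
lambda_4 * g_4 = 7.77 * -2.33 = -18.1041
Total violation = 3.718 + 4.3332 + 8.2248 + 18.1041 = 34.3801


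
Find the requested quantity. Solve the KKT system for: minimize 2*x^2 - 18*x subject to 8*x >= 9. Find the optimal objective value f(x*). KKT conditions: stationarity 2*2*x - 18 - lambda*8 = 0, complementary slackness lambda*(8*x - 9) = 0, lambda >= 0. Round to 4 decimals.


Step 1: Try lambda = 0 (constraint inactive).
Stationarity: 2*2*x - 18 = 0
x* = 18/(2*2) = 4.5
Check constraint: 8*4.5 = 36.0 >= 9 -- satisfied.
Step 2: Compute optimal value.
f(x*) = 2*4.5^2 - 18*4.5 = -40.5


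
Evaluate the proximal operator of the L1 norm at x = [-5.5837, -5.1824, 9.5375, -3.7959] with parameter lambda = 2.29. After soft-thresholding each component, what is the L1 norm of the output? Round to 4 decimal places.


Soft-thresholding with lambda = 2.29:
prox(-5.5837) = sign(-5.5837)*max(|-5.5837| - 2.29, 0) = -3.2937
prox(-5.1824) = sign(-5.1824)*max(|-5.1824| - 2.29, 0) = -2.8924
prox(9.5375) = sign(9.5375)*max(|9.5375| - 2.29, 0) = 7.2475
prox(-3.7959) = sign(-3.7959)*max(|-3.7959| - 2.29, 0) = -1.5059
prox(x) = [-3.2937, -2.8924, 7.2475, -1.5059]
||prox(x)||_1 = 3.2937 + 2.8924 + 7.2475 + 1.5059 = 14.9395


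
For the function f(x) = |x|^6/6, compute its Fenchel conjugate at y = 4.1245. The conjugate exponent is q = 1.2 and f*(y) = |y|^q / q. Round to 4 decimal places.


The conjugate exponent q satisfies 1/p + 1/q = 1.
p = 6, so q = 6/(6 - 1) = 1.2
|y|^q = 4.1245^1.2 = 5.4758
f*(4.1245) = 5.4758 / 1.2 = 4.5631


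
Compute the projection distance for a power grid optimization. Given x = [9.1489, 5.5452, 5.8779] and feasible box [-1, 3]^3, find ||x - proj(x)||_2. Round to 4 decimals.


Project each component onto [-1, 3].
clip(9.1489) = 3.0, clip(5.5452) = 3.0, clip(5.8779) = 3.0
Projection = [3.0, 3.0, 3.0]
Squared diffs: [37.809, 6.478, 8.2823]
Distance = sqrt(52.5693) = 7.2505


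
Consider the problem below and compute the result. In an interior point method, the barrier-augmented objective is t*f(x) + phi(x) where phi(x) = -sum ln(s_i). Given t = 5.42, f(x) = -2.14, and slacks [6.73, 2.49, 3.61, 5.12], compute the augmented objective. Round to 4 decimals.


Step 1: Compute log-barrier.
ln values: [1.9066, 0.9123, 1.2837, 1.6332]
phi = -(1.9066 + 0.9123 + 1.2837 + 1.6332) = -5.7357
Step 2: Compute augmented objective.
t*f(x) = 5.42*-2.14 = -11.5988
Total = -11.5988 - 5.7357 = -17.3345


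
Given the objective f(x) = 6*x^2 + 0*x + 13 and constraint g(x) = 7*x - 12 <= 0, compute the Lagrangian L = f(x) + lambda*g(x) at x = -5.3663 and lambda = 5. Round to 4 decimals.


Step 1: Evaluate f(x).
f(-5.3663) = 6*(-5.3663)^2 + 0*(-5.3663) + 13 = 185.7831
Step 2: Evaluate g(x).
g(-5.3663) = 7*-5.3663 - 12 = -49.5641
Step 3: Compute Lagrangian.
L = 185.7831 + 5*-49.5641 = -62.0374


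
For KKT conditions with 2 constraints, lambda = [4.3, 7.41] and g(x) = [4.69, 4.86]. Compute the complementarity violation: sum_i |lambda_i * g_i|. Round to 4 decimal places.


KKT complementary slackness check:
lambda_1 * g_1 = 4.3 * 4.69 = 20.167
lambda_2 * g_2 = 7.41 * 4.86 = 36.0126
Total violation = 20.167 + 36.0126 = 56.1796


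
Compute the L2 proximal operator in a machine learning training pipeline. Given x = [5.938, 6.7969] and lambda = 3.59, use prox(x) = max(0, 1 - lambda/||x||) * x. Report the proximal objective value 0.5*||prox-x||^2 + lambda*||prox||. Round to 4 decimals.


Step 1: Compute ||x||.
||x|| = 9.0254
Step 2: Compute scaling factor.
scale = max(0, 1 - 3.59/9.0254) = 0.6022
Step 3: prox(x) = [3.5761, 4.0933]
||prox(x)|| = 5.4354
Step 4: Proximal objective.
0.5*||prox-x||^2 = 6.4441
lambda*||prox|| = 19.5131
Total = 25.9571


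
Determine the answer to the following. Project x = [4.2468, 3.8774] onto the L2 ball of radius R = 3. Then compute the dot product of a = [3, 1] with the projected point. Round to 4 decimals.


Step 1: Compute ||x|| (intermediates to 6 decimals).
||x|| = sqrt(4.2468^2 + 3.8774^2) = 5.750612
Step 2: Project.
Since ||x|| > R, scale = R/||x|| = 3/5.750612 = 0.521684, proj(x) = scale * x
proj(x) = [2.215488, 2.022778]
Step 3: Dot product.
a^T * proj(x) = 3*2.215488 + 1*2.022778 = 8.6692


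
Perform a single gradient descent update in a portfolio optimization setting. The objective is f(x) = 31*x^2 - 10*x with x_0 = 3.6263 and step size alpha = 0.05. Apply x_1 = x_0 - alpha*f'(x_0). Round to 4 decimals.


We compute the gradient at x_0 and apply the update.
f'(x) = 62*x - 10
f'(3.6263) = 62*3.6263 - 10 = 214.8306
x_1 = 3.6263 - 0.05*214.8306 = -7.1152


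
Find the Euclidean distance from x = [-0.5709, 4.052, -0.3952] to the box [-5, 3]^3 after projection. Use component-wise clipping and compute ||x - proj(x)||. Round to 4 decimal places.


Project each component onto [-5, 3].
clip(-0.5709) = -0.5709, clip(4.052) = 3.0, clip(-0.3952) = -0.3952
Projection = [-0.5709, 3.0, -0.3952]
Squared diffs: [0.0, 1.1067, 0.0]
Distance = sqrt(1.1067) = 1.052


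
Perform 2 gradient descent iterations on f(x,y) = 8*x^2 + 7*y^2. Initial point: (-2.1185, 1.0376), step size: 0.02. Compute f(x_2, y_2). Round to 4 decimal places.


Gradient descent on f(x,y) = 8*x^2 + 7*y^2.
Starting point: (-2.1185, 1.0376), alpha = 0.02
Step 1: grad_x = 2*8*-2.1185 = -33.896, grad_y = 2*7*1.0376 = 14.5264
  x_1 = -2.1185 - 0.02*-33.896 = -1.4406
  y_1 = 1.0376 - 0.02*14.5264 = 0.7471
Step 2: grad_x = 2*8*-1.4406 = -23.0493, grad_y = 2*7*0.7471 = 10.459
  x_2 = -1.4406 - 0.02*-23.0493 = -0.9796
  y_2 = 0.7471 - 0.02*10.459 = 0.5379
f(-0.9796, 0.5379) = 8*(-0.9796)^2 + 7*0.5379^2 = 9.7021


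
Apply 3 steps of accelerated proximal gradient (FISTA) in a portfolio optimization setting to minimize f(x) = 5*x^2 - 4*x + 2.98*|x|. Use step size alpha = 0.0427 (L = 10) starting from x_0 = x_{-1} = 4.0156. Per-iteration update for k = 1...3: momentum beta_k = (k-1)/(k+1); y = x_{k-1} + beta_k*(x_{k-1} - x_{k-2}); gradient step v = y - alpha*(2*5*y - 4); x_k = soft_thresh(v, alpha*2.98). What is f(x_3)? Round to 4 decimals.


FISTA on f(x) = 5*x^2 - 4*x + 2.98*|x|
L = 10, alpha = 0.0427
Iteration 1: beta = 0.0, y = 4.0156 + 0.0*(4.0156 - 4.0156) = 4.0156
  grad(y) = 36.156, v = y - alpha*grad = 2.4717
  prox(v) = soft_thresh(2.4717, 0.1272) = 2.3445
Iteration 2: beta = 0.3333, y = 2.3445 + 0.3333*(2.3445 - 4.0156) = 1.7875
  grad(y) = 13.8746, v = y - alpha*grad = 1.195
  prox(v) = soft_thresh(1.195, 0.1272) = 1.0678
Iteration 3: beta = 0.5, y = 1.0678 + 0.5*(1.0678 - 2.3445) = 0.4294
  grad(y) = 0.294, v = y - alpha*grad = 0.4168
  prox(v) = soft_thresh(0.4168, 0.1272) = 0.2896
f(x_3) = 5*0.2896^2 - 4*0.2896 + 2.98*|0.2896| = 0.124


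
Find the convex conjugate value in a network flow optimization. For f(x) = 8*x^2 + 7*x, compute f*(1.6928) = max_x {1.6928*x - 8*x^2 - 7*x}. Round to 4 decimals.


f*(y) = sup_x {y*x - a*x^2 - b*x} = sup_x {(y-b)*x - a*x^2}
FOC: (y - b) - 2a*x = 0 => x* = (y - b)/(2a)
x* = (1.6928 - 7)/(2*8) = -0.3317
f*(1.6928) = (y-b)^2/(4a) = (1.6928 - 7)^2/(4*8)
= 28.1664/32 = 0.8802


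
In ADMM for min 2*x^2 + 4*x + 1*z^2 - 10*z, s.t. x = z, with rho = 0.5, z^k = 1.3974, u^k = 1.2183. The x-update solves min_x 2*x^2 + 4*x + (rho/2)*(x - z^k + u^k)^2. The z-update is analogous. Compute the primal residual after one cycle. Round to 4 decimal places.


ADMM iteration with rho = 0.5, z^k = 1.3974, u^k = 1.2183
Step 1: x-update.
Minimize 2*x^2 + 4*x + (0.5/2)*(x - 1.3974 + 1.2183)^2
FOC: (2*2 + 0.5)*x = -4 + 0.5*(1.3974 - 1.2183)
x^{k+1} = -0.869
Step 2: z-update.
Minimize 1*z^2 - 10*z + (0.5/2)*(-0.869 - z + 1.2183)^2
FOC: (2*1 + 0.5)*z = 10 + 0.5*(-0.869 + 1.2183)
z^{k+1} = 4.0699
Step 3: u-update.
u^{k+1} = 1.2183 - 0.869 - 4.0699 = -3.7206
Step 4: Primal residual = |-0.869 - 4.0699| = 4.9389


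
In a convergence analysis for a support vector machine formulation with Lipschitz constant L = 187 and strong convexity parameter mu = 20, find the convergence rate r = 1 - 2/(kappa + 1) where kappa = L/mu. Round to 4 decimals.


Step 1: Compute the condition number.
kappa = L/mu = 187/20 = 9.35
Step 2: Compute the convergence rate.
r = 1 - 2/(kappa + 1) = 1 - 2*mu/(L + mu) = (L - mu)/(L + mu) = 167/207 = 0.8068


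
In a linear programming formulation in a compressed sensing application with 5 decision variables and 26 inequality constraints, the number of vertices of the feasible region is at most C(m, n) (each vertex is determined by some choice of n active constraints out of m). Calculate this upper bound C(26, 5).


Each vertex corresponds to some choice of n active constraints out of m, so the number of vertices is at most C(m, n) = m! / (n!(m-n)!).
m = 26, n = 5
Numerator: 26 * 25 * 24 * 23 * 22
Denominator: 5! = 120
C(26, 5) = 65780


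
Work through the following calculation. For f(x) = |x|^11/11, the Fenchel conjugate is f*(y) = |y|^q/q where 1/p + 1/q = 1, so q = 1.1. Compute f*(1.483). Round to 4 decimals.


The conjugate exponent q satisfies 1/p + 1/q = 1.
p = 11, so q = 11/(11 - 1) = 1.1
|y|^q = 1.483^1.1 = 1.5426
f*(1.483) = 1.5426 / 1.1 = 1.4024


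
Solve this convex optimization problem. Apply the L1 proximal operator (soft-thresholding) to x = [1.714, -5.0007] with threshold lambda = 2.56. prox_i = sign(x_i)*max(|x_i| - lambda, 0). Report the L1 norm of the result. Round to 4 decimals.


Soft-thresholding with lambda = 2.56:
prox(1.714) = sign(1.714)*max(|1.714| - 2.56, 0) = 0.0
prox(-5.0007) = sign(-5.0007)*max(|-5.0007| - 2.56, 0) = -2.4407
prox(x) = [0.0, -2.4407]
||prox(x)||_1 = 0.0 + 2.4407 = 2.4407


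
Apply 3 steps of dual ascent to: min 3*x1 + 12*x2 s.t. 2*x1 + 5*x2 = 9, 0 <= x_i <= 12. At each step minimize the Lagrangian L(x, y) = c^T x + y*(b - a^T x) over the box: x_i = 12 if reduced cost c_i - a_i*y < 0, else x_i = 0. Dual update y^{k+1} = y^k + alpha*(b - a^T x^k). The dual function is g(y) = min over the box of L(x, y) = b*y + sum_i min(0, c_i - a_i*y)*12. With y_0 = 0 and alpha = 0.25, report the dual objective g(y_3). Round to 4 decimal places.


Dual ascent for LP: min 3*x1 + 12*x2, 2*x1 + 5*x2 = 9, 0 <= x_i <= 12
Step 1: y^k = 0.0, reduced costs: (3.0, 12.0)
  x^k = (0.0, 0.0), subgradient = b - a^T x = 9.0
  y^{k+1} = 0.0 + 0.25*9.0 = 2.25
Step 2: y^k = 2.25, reduced costs: (-1.5, 0.75)
  x^k = (12.0, 0.0), subgradient = b - a^T x = -15.0
  y^{k+1} = 2.25 + 0.25*-15.0 = -1.5
Step 3: y^k = -1.5, reduced costs: (6.0, 19.5)
  x^k = (0.0, 0.0), subgradient = b - a^T x = 9.0
  y^{k+1} = -1.5 + 0.25*9.0 = 0.75
Dual objective at y_3 = 0.75: reduced costs (1.5, 8.25), box minimizer x = (0.0, 0.0)
g(y_3) = b*y + (c1 - a1*y)*x1 + (c2 - a2*y)*x2 = 9*0.75 + 1.5*0.0 + 8.25*0.0 = 6.75 + 0.0 + 0.0 = 6.75
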